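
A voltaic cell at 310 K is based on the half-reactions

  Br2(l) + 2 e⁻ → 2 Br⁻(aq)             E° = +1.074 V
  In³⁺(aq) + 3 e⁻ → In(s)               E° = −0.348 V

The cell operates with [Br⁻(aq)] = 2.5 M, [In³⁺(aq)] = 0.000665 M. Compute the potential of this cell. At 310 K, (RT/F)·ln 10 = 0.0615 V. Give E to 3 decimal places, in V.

The Br₂/Br⁻ couple has the more positive E°, so it is the cathode; In³⁺/In is the anode.
E°cell = +1.074 − (−0.348) = +1.422 V, with n = 6 electrons transferred.
Balancing gives 3 Br2(l) + 2 In(s) → 6 Br⁻(aq) + 2 In³⁺(aq); hence Q = [Br⁻(aq)]^6·[In³⁺(aq)]^2 = 0.000108 (log Q = −3.967).
E = E° − (0.0615/n)·log Q = +1.422 − (0.0615/6)(−3.967) = +1.463 V.

+1.463 V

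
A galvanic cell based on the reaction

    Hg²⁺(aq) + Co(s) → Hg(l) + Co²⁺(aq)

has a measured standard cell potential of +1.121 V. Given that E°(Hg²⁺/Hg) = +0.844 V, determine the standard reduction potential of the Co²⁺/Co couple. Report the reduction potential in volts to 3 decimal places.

In the reaction as written the Hg²⁺/Hg couple is reduced (cathode) and Co²⁺/Co is oxidized (anode), so E°cell = E°(Hg²⁺/Hg) − E°(Co²⁺/Co).
E°(Co²⁺/Co) = E°(cathode) − E°cell = +0.844 − (+1.121) = −0.277 V.

−0.277 V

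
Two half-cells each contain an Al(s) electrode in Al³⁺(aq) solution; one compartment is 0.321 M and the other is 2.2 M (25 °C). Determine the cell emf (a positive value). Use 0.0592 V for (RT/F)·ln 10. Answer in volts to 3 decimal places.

0.016 V

For a concentration cell E°cell = 0, since both electrodes use the same couple.
The compartment with the higher Al³⁺(aq) concentration (2.2 M) acts as the cathode; ions are reduced there and produced at the dilute (0.321 M) anode.
With n = 3, Ecell = −(0.0592/3)·log([dilute]/[conc]) = −(0.0592/3)·log(0.321/2.2) = +0.016 V.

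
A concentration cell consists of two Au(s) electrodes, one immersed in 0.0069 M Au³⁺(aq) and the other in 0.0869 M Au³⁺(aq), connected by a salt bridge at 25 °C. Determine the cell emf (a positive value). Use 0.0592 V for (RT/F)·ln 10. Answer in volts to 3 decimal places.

0.022 V

For a concentration cell E°cell = 0, since both electrodes use the same couple.
The compartment with the higher Au³⁺(aq) concentration (0.0869 M) acts as the cathode; ions are reduced there and produced at the dilute (0.0069 M) anode.
With n = 3, Ecell = −(0.0592/3)·log([dilute]/[conc]) = −(0.0592/3)·log(0.0069/0.0869) = +0.022 V.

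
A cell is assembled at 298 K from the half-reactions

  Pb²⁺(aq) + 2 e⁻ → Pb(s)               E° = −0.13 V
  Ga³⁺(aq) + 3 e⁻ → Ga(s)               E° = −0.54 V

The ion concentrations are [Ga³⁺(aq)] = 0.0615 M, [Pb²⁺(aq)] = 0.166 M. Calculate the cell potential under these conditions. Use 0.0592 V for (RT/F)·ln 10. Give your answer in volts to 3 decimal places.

Pb²⁺/Pb is reduced (cathode, E° = −0.13 V) and Ga³⁺/Ga is oxidized (anode).
The standard potential is −0.13 − (−0.54) = +0.41 V and the balanced reaction transfers n = 6 electrons.
The balanced reaction is 3 Pb²⁺(aq) + 2 Ga(s) → 3 Pb(s) + 2 Ga³⁺(aq), so Q = [Ga³⁺(aq)]^2 / [Pb²⁺(aq)]^3 = 0.827 and log Q = −0.083.
E = E° − (0.0592/n)·log Q = +0.41 − (0.0592/6)(−0.083) = +0.411 V.

+0.411 V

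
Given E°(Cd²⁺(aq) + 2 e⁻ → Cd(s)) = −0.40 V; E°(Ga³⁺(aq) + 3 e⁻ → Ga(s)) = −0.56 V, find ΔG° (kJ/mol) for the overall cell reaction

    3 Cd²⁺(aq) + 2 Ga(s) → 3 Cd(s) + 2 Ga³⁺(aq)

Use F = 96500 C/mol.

−92.6 kJ/mol

In the reaction as written Cd²⁺(aq) is reduced, so the Cd²⁺/Cd couple is the cathode and Ga³⁺/Ga is the anode.
E°cell = −0.40 − (−0.56) = +0.16 V; balancing electrons gives n = 6.
ΔG° = −nFE°cell = −(6)(96500)(+0.16) J/mol = −92.6 kJ/mol.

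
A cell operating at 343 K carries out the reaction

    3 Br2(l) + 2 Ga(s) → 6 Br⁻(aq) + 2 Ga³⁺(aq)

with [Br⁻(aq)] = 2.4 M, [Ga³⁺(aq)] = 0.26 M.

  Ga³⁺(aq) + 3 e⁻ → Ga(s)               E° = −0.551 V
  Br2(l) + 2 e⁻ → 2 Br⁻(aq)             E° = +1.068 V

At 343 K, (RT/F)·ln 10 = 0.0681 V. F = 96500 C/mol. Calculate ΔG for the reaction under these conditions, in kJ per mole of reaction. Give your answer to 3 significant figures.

−930 kJ/mol

E°cell = +1.068 − (−0.551) = +1.619 V; the balanced reaction transfers n = 6 electrons.
The reaction quotient is [Br⁻(aq)]^6·[Ga³⁺(aq)]^2 = 12.9; by Nernst, E = +1.619 − (0.0681/6)(1.111) = +1.6064 V.
Then ΔG = −nFE = −6 × 96500 × +1.6064 J/mol = −930 kJ/mol.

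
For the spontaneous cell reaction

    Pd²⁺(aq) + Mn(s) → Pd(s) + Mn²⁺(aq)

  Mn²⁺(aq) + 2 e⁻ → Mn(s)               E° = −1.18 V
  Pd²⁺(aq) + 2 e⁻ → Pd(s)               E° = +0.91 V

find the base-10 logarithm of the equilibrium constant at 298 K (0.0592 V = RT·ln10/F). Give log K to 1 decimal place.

log K = 70.6

The Pd²⁺/Pd couple is reduced (cathode); E°cell = +0.91 − (−1.18) = +2.09 V with n = 2.
At equilibrium E = 0, so log K = nE°cell / 0.0592 = (2)(+2.09) / 0.0592 = 70.6.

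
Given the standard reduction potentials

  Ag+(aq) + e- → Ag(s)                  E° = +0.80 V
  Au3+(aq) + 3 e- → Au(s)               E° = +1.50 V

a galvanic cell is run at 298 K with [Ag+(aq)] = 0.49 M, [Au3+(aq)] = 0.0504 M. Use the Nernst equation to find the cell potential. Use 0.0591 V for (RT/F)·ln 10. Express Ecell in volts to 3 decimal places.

The Au³⁺/Au couple has the more positive E°, so it is the cathode; Ag⁺/Ag is the anode.
E°cell = +1.50 − (+0.80) = +0.70 V, with n = 3 electrons transferred.
Balancing gives Au3+(aq) + 3 Ag(s) → Au(s) + 3 Ag+(aq); hence Q = [Ag+(aq)]^3 / [Au3+(aq)] = 2.33 (log Q = 0.368).
By the Nernst equation, E = +0.70 − (0.0591/3)·(0.368) = +0.693 V.

+0.693 V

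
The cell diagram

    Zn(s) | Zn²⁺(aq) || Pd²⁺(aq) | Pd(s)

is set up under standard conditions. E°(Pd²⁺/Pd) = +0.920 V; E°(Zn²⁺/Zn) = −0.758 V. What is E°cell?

+1.678 V

By convention the left-hand electrode in cell notation is the anode (oxidation) and the right-hand electrode is the cathode (reduction).
E°cell = E°(right) − E°(left) = +0.920 − (−0.758) = +1.678 V.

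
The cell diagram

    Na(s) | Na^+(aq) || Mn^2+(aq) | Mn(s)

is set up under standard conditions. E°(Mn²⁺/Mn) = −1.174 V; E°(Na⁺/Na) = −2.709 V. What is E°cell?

By convention the left-hand electrode in cell notation is the anode (oxidation) and the right-hand electrode is the cathode (reduction).
E°cell = E°(right) − E°(left) = −1.174 − (−2.709) = +1.535 V.

+1.535 V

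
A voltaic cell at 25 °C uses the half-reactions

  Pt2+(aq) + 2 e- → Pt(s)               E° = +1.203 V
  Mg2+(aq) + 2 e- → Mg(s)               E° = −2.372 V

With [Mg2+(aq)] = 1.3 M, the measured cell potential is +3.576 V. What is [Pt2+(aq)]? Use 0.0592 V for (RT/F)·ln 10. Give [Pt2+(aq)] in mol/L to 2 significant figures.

1.4 M

Pt²⁺/Pt is the cathode (higher E°); E°cell = +1.203 − (−2.372) = +3.575 V with n = 2.
From the Nernst equation, log Q = n(E° − E)/0.0592 = 2·(+3.575 − (+3.576))/0.0592 = −0.034.
Balancing electrons gives Pt2+(aq) + Mg(s) → Pt(s) + Mg2+(aq); thus Q = [Mg2+(aq)] / [Pt2+(aq)].
Substituting the known concentrations and solving, log [Pt2+(aq)] = 0.148 and [Pt2+(aq)] = 1.4 M.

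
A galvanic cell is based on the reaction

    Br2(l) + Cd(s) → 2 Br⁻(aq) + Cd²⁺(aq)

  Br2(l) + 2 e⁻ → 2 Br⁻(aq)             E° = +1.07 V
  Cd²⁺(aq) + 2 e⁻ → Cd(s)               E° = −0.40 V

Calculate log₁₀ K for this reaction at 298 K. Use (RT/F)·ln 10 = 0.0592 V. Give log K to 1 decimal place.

The Br₂/Br⁻ couple is reduced (cathode); E°cell = +1.07 − (−0.40) = +1.47 V with n = 2.
At equilibrium E = 0, so log K = nE°cell / 0.0592 = (2)(+1.47) / 0.0592 = 49.7.

log K = 49.7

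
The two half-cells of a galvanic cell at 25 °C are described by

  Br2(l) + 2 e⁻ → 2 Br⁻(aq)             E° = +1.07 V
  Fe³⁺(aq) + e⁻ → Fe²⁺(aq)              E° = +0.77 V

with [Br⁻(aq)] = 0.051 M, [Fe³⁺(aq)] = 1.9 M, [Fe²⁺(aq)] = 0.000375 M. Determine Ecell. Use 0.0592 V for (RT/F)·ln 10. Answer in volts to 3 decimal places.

+0.157 V

Br₂/Br⁻ is reduced (cathode, E° = +1.07 V) and Fe³⁺/Fe²⁺ is oxidized (anode).
E°cell = E°cat − E°an = +1.07 − (+0.77) = +0.30 V; n = 2.
The balanced reaction is Br2(l) + 2 Fe²⁺(aq) → 2 Br⁻(aq) + 2 Fe³⁺(aq), so Q = ([Br⁻(aq)]^2·[Fe³⁺(aq)]^2) / [Fe²⁺(aq)]^2 = 6.68×10^4 and log Q = 4.825.
E = E° − (0.0592/n)·log Q = +0.30 − (0.0592/2)(4.825) = +0.157 V.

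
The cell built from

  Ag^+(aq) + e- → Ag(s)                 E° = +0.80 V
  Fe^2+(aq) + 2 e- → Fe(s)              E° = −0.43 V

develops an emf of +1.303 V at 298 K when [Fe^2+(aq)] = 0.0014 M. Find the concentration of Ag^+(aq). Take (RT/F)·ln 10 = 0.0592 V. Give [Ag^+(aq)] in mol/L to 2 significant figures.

0.64 M

With Ag⁺/Ag at the cathode and Fe²⁺/Fe at the anode, E°cell = +0.80 − (−0.43) = +1.23 V (n = 2).
Since E = E° − (0.0592/n)·log Q, log Q = n(E° − E)/0.0592 = −2.466.
The balanced reaction is 2 Ag^+(aq) + Fe(s) → 2 Ag(s) + Fe^2+(aq), so Q = [Fe^2+(aq)] / [Ag^+(aq)]^2.
Isolating [Ag^+(aq)] in Q = 10^{−2.466} yields log [Ag^+(aq)] = −0.194, i.e. 0.64 M.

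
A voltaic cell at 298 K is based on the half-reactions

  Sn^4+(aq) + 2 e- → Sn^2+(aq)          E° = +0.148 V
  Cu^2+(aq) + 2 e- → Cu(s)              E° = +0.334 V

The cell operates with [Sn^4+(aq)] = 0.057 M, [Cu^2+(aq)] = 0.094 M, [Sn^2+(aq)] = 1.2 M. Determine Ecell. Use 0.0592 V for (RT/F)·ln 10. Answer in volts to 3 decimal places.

Since E°(Cu²⁺/Cu) > E°(Sn⁴⁺/Sn²⁺), Cu²⁺/Cu serves as the cathode.
E°cell = +0.334 − (+0.148) = +0.186 V, with n = 2 electrons transferred.
Balancing gives Cu^2+(aq) + Sn^2+(aq) → Cu(s) + Sn^4+(aq); hence Q = [Sn^4+(aq)] / ([Cu^2+(aq)]·[Sn^2+(aq)]) = 0.505 (log Q = −0.296).
E = E° − (0.0592/n)·log Q = +0.186 − (0.0592/2)(−0.296) = +0.195 V.

+0.195 V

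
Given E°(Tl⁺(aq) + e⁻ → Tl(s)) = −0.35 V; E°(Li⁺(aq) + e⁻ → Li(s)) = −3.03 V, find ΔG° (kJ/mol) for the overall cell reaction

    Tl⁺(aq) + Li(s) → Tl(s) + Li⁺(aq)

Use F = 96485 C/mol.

In the reaction as written Tl⁺(aq) is reduced, so the Tl⁺/Tl couple is the cathode and Li⁺/Li is the anode.
E°cell = −0.35 − (−3.03) = +2.68 V; balancing electrons gives n = 1.
ΔG° = −nFE°cell = −(1)(96485)(+2.68) J/mol = −259 kJ/mol.

−259 kJ/mol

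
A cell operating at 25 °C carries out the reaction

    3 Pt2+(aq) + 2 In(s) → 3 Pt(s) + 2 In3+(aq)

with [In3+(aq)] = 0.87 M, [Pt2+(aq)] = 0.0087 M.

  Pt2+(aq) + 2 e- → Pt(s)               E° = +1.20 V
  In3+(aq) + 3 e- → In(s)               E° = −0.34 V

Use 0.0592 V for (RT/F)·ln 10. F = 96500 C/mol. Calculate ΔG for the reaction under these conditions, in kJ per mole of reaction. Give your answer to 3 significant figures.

E°cell = +1.20 − (−0.34) = +1.54 V; the balanced reaction transfers n = 6 electrons.
Q = [In3+(aq)]^2 / [Pt2+(aq)]^3 = 1.15×10^6, so log Q = 6.060 and E = +1.54 − (0.0592/6)(6.060) = +1.4802 V.
ΔG = −nFE = −(6)(96500)(+1.4802) J/mol = −857 kJ/mol.

−857 kJ/mol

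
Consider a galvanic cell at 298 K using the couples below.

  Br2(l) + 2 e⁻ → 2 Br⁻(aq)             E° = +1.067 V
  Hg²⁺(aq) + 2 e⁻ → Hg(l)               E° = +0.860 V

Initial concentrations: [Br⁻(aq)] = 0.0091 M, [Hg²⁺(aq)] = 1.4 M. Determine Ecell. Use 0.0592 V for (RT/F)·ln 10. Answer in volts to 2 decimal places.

+0.32 V

Br₂/Br⁻ is reduced (cathode, E° = +1.067 V) and Hg²⁺/Hg is oxidized (anode).
E°cell = E°cat − E°an = +1.067 − (+0.860) = +0.207 V; n = 2.
For the overall reaction Br2(l) + Hg(l) → 2 Br⁻(aq) + Hg²⁺(aq), Q = [Br⁻(aq)]^2·[Hg²⁺(aq)] = 0.000116, giving log Q = −3.936.
Applying E = E° − (RT ln10/nF)·log Q gives +0.207 − (0.0592/2)(−3.936) = +0.32 V.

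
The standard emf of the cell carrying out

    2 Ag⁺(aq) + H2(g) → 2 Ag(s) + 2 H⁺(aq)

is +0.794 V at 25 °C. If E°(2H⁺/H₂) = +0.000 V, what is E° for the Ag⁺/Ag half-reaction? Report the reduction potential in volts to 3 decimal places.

+0.794 V

In the reaction as written the Ag⁺/Ag couple is reduced (cathode) and 2H⁺/H₂ is oxidized (anode), so E°cell = E°(Ag⁺/Ag) − E°(2H⁺/H₂).
E°(Ag⁺/Ag) = E°cell + E°(anode) = +0.794 + (+0.000) = +0.794 V.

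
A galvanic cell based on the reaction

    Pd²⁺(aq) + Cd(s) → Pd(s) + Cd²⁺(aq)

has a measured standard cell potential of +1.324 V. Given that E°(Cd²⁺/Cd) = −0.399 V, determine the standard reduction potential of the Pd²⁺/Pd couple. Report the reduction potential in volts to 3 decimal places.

In the reaction as written the Pd²⁺/Pd couple is reduced (cathode) and Cd²⁺/Cd is oxidized (anode), so E°cell = E°(Pd²⁺/Pd) − E°(Cd²⁺/Cd).
E°(Pd²⁺/Pd) = E°cell + E°(anode) = +1.324 + (−0.399) = +0.925 V.

+0.925 V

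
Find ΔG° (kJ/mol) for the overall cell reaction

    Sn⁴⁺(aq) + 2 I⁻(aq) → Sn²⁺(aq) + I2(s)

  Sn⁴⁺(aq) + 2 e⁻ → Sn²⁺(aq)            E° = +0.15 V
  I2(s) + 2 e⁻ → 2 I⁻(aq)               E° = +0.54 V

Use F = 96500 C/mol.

In the reaction as written Sn⁴⁺(aq) is reduced, so the Sn⁴⁺/Sn²⁺ couple is the cathode and I₂/I⁻ is the anode.
E°cell = +0.15 − (+0.54) = −0.39 V; balancing electrons gives n = 2.
ΔG° = −nFE°cell = −(2)(96500)(−0.39) J/mol = +75.3 kJ/mol.

+75.3 kJ/mol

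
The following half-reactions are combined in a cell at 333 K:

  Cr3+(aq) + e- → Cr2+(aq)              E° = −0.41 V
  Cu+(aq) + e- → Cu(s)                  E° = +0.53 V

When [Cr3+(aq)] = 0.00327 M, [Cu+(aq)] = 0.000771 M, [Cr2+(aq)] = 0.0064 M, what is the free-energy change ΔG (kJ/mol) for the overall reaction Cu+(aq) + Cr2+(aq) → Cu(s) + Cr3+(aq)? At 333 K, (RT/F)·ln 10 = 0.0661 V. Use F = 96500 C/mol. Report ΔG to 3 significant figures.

−72.7 kJ/mol

With Cu⁺/Cu reduced at the cathode, E°cell = +0.53 − (−0.41) = +0.94 V and n = 1.
The reaction quotient is [Cr3+(aq)] / ([Cu+(aq)]·[Cr2+(aq)]) = 663; by Nernst, E = +0.94 − (0.0661/1)(2.821) = +0.7535 V.
Then ΔG = −nFE = −1 × 96500 × +0.7535 J/mol = −72.7 kJ/mol.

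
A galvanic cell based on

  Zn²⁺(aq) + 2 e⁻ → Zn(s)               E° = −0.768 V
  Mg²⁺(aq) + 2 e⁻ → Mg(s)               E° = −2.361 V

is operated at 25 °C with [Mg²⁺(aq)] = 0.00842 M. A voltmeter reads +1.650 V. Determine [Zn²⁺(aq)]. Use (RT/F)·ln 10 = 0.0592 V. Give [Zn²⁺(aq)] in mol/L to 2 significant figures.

With Zn²⁺/Zn at the cathode and Mg²⁺/Mg at the anode, E°cell = −0.768 − (−2.361) = +1.593 V (n = 2).
Since E = E° − (0.0592/n)·log Q, log Q = n(E° − E)/0.0592 = −1.926.
Balancing electrons gives Zn²⁺(aq) + Mg(s) → Zn(s) + Mg²⁺(aq); thus Q = [Mg²⁺(aq)] / [Zn²⁺(aq)].
Isolating [Zn²⁺(aq)] in Q = 10^{−1.926} yields log [Zn²⁺(aq)] = −0.149, i.e. 0.71 M.

0.71 M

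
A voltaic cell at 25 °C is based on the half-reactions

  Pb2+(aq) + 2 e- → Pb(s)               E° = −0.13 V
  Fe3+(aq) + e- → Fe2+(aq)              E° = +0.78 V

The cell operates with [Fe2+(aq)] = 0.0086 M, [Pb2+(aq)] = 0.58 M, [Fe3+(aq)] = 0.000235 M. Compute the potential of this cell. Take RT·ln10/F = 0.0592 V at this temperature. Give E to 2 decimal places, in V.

The Fe³⁺/Fe²⁺ couple has the more positive E°, so it is the cathode; Pb²⁺/Pb is the anode.
The standard potential is +0.78 − (−0.13) = +0.91 V and the balanced reaction transfers n = 2 electrons.
Balancing gives 2 Fe3+(aq) + Pb(s) → 2 Fe2+(aq) + Pb2+(aq); hence Q = ([Fe2+(aq)]^2·[Pb2+(aq)]) / [Fe3+(aq)]^2 = 777 (log Q = 2.890).
E = E° − (0.0592/n)·log Q = +0.91 − (0.0592/2)(2.890) = +0.82 V.

+0.82 V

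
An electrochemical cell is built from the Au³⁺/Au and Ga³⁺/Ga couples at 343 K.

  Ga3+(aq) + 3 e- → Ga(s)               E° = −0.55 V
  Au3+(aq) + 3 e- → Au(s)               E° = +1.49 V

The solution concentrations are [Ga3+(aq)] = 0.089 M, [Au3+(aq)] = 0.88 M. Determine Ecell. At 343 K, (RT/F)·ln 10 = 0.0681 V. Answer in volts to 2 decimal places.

Since E°(Au³⁺/Au) > E°(Ga³⁺/Ga), Au³⁺/Au serves as the cathode.
The standard potential is +1.49 − (−0.55) = +2.04 V and the balanced reaction transfers n = 3 electrons.
Balancing gives Au3+(aq) + Ga(s) → Au(s) + Ga3+(aq); hence Q = [Ga3+(aq)] / [Au3+(aq)] = 0.101 (log Q = −0.995).
By the Nernst equation, E = +2.04 − (0.0681/3)·(−0.995) = +2.06 V.

+2.06 V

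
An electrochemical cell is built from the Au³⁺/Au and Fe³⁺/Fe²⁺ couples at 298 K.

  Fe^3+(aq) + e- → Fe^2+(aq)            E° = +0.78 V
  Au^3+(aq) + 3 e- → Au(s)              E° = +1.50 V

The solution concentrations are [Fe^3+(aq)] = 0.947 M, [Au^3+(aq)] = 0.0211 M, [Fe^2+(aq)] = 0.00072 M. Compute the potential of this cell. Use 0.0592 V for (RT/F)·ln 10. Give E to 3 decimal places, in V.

+0.502 V

Since E°(Au³⁺/Au) > E°(Fe³⁺/Fe²⁺), Au³⁺/Au serves as the cathode.
E°cell = +1.50 − (+0.78) = +0.72 V, with n = 3 electrons transferred.
The balanced reaction is Au^3+(aq) + 3 Fe^2+(aq) → Au(s) + 3 Fe^3+(aq), so Q = [Fe^3+(aq)]^3 / ([Au^3+(aq)]·[Fe^2+(aq)]^3) = 1.08×10^11 and log Q = 11.033.
By the Nernst equation, E = +0.72 − (0.0592/3)·(11.033) = +0.502 V.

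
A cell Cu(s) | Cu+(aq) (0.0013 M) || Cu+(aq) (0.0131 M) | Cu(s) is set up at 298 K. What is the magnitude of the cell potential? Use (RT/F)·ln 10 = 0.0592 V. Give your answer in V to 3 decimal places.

For a concentration cell E°cell = 0, since both electrodes use the same couple.
The compartment with the higher Cu+(aq) concentration (0.0131 M) acts as the cathode; ions are reduced there and produced at the dilute (0.0013 M) anode.
With n = 1, Ecell = −(0.0592/1)·log([dilute]/[conc]) = −(0.0592/1)·log(0.0013/0.0131) = +0.059 V.

0.059 V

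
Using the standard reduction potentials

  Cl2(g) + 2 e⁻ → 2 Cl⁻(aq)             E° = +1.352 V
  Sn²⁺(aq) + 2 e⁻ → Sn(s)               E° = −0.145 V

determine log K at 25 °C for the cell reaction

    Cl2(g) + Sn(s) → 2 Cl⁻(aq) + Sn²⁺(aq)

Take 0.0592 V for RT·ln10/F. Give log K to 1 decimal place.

The Cl₂/Cl⁻ couple is reduced (cathode); E°cell = +1.352 − (−0.145) = +1.497 V with n = 2.
At equilibrium E = 0, so log K = nE°cell / 0.0592 = (2)(+1.497) / 0.0592 = 50.6.

log K = 50.6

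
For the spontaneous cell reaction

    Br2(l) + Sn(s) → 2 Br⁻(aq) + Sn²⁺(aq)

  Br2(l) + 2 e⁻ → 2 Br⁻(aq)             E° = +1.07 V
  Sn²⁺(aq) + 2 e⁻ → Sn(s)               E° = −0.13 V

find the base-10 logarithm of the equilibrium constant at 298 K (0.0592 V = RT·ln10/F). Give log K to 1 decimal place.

The Br₂/Br⁻ couple is reduced (cathode); E°cell = +1.07 − (−0.13) = +1.20 V with n = 2.
At equilibrium E = 0, so log K = nE°cell / 0.0592 = (2)(+1.20) / 0.0592 = 40.5.

log K = 40.5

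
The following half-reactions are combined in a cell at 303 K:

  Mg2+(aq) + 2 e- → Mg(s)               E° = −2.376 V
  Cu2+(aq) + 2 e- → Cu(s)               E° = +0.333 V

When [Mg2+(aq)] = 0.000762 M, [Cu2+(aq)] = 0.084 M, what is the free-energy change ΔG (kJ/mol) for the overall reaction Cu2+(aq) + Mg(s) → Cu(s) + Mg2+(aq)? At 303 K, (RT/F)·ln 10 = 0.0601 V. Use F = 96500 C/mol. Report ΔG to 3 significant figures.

With Cu²⁺/Cu reduced at the cathode, E°cell = +0.333 − (−2.376) = +2.709 V and n = 2.
Q = [Mg2+(aq)] / [Cu2+(aq)] = 0.00907, so log Q = −2.042 and E = +2.709 − (0.0601/2)(−2.042) = +2.7704 V.
ΔG = −nFE = −(2)(96500)(+2.7704) J/mol = −535 kJ/mol.

−535 kJ/mol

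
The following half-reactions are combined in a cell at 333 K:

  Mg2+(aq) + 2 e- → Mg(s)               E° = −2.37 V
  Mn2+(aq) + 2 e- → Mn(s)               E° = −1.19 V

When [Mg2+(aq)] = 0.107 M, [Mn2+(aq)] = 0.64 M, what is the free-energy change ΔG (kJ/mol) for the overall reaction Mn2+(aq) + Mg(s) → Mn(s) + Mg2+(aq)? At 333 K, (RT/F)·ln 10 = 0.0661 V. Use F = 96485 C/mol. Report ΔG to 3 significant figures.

−233 kJ/mol

E°cell = −1.19 − (−2.37) = +1.18 V; the balanced reaction transfers n = 2 electrons.
Here Q = [Mg2+(aq)] / [Mn2+(aq)] = 0.167 (log Q = −0.777), giving E = +1.18 − (0.0661/2)·(−0.777) = +1.2057 V.
ΔG = −nFE = −(2)(96485)(+1.2057) J/mol = −233 kJ/mol.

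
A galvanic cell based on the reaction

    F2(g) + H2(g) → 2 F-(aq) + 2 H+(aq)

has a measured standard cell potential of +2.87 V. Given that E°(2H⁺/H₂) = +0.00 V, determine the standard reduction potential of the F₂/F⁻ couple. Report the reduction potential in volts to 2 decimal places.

+2.87 V

In the reaction as written the F₂/F⁻ couple is reduced (cathode) and 2H⁺/H₂ is oxidized (anode), so E°cell = E°(F₂/F⁻) − E°(2H⁺/H₂).
E°(F₂/F⁻) = E°cell + E°(anode) = +2.87 + (+0.00) = +2.87 V.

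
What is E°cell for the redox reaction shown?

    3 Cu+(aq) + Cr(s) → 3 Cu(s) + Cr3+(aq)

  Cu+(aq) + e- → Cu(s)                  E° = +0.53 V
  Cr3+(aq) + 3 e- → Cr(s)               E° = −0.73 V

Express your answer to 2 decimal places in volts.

+1.26 V

Cu+(aq) gains electrons, so the Cu⁺/Cu couple is the cathode; the Cr³⁺/Cr couple is the anode.
E°cell = E°(cathode) − E°(anode) = +0.53 − (−0.73) = +1.26 V.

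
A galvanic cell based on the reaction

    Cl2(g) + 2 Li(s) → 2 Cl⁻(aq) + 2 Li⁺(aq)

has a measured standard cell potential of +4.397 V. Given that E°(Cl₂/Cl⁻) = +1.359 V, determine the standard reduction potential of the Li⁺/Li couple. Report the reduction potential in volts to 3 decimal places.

−3.038 V

In the reaction as written the Cl₂/Cl⁻ couple is reduced (cathode) and Li⁺/Li is oxidized (anode), so E°cell = E°(Cl₂/Cl⁻) − E°(Li⁺/Li).
E°(Li⁺/Li) = E°(cathode) − E°cell = +1.359 − (+4.397) = −3.038 V.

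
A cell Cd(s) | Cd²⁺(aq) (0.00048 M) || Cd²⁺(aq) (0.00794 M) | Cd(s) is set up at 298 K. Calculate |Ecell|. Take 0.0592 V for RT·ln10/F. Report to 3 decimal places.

0.036 V

For a concentration cell E°cell = 0, since both electrodes use the same couple.
The compartment with the higher Cd²⁺(aq) concentration (0.00794 M) acts as the cathode; ions are reduced there and produced at the dilute (0.00048 M) anode.
With n = 2, Ecell = −(0.0592/2)·log([dilute]/[conc]) = −(0.0592/2)·log(0.00048/0.00794) = +0.036 V.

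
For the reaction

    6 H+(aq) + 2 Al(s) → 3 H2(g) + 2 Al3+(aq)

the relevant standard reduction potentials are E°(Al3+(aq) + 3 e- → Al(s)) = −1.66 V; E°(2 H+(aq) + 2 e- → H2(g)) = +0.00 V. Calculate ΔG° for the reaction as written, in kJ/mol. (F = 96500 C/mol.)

−961 kJ/mol

In the reaction as written H+(aq) is reduced, so the 2H⁺/H₂ couple is the cathode and Al³⁺/Al is the anode.
E°cell = +0.00 − (−1.66) = +1.66 V; balancing electrons gives n = 6.
ΔG° = −nFE°cell = −(6)(96500)(+1.66) J/mol = −961 kJ/mol.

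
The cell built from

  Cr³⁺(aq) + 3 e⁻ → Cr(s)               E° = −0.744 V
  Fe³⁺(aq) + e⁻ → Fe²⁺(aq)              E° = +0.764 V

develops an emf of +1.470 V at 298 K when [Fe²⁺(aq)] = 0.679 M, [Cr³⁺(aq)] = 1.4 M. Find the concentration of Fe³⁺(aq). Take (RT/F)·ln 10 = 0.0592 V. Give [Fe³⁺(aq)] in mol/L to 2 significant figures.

0.17 M

The Fe³⁺/Fe²⁺ couple has the larger reduction potential, so it is the cathode: E°cell = +0.764 − (−0.744) = +1.508 V and n = 3.
From the Nernst equation, log Q = n(E° − E)/0.0592 = 3·(+1.508 − (+1.470))/0.0592 = 1.926.
The balanced reaction is 3 Fe³⁺(aq) + Cr(s) → 3 Fe²⁺(aq) + Cr³⁺(aq), so Q = ([Fe²⁺(aq)]^3·[Cr³⁺(aq)]) / [Fe³⁺(aq)]^3.
Solving for the unknown gives log [Fe³⁺(aq)] = −0.761, so [Fe³⁺(aq)] ≈ 0.17 M.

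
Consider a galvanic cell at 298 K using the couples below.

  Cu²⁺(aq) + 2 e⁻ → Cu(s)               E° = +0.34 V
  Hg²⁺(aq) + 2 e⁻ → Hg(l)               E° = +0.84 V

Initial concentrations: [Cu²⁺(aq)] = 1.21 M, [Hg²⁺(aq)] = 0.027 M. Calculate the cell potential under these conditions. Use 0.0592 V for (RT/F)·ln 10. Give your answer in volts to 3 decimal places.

+0.451 V

Hg²⁺/Hg is reduced (cathode, E° = +0.84 V) and Cu²⁺/Cu is oxidized (anode).
E°cell = E°cat − E°an = +0.84 − (+0.34) = +0.50 V; n = 2.
Balancing gives Hg²⁺(aq) + Cu(s) → Hg(l) + Cu²⁺(aq); hence Q = [Cu²⁺(aq)] / [Hg²⁺(aq)] = 44.8 (log Q = 1.651).
By the Nernst equation, E = +0.50 − (0.0592/2)·(1.651) = +0.451 V.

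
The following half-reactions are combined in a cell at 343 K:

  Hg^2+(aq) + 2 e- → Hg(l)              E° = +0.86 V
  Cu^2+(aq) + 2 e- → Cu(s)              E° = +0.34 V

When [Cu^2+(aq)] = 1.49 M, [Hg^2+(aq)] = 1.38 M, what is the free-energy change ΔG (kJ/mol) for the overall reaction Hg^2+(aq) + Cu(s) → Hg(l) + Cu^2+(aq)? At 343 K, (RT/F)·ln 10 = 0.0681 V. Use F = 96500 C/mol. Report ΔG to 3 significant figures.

E°cell = +0.86 − (+0.34) = +0.52 V; the balanced reaction transfers n = 2 electrons.
Q = [Cu^2+(aq)] / [Hg^2+(aq)] = 1.08, so log Q = 0.033 and E = +0.52 − (0.0681/2)(0.033) = +0.5189 V.
Then ΔG = −nFE = −2 × 96500 × +0.5189 J/mol = −100 kJ/mol.

−100 kJ/mol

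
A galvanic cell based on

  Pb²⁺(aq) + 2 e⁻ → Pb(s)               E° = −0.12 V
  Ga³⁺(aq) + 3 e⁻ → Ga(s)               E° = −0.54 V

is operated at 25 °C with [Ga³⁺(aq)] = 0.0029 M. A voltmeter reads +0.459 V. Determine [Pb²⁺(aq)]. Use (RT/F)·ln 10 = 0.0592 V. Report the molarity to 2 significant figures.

0.42 M

With Pb²⁺/Pb at the cathode and Ga³⁺/Ga at the anode, E°cell = −0.12 − (−0.54) = +0.42 V (n = 6).
Since E = E° − (0.0592/n)·log Q, log Q = n(E° − E)/0.0592 = −3.953.
Balancing electrons gives 3 Pb²⁺(aq) + 2 Ga(s) → 3 Pb(s) + 2 Ga³⁺(aq); thus Q = [Ga³⁺(aq)]^2 / [Pb²⁺(aq)]^3.
Solving for the unknown gives log [Pb²⁺(aq)] = −0.374, so [Pb²⁺(aq)] ≈ 0.42 M.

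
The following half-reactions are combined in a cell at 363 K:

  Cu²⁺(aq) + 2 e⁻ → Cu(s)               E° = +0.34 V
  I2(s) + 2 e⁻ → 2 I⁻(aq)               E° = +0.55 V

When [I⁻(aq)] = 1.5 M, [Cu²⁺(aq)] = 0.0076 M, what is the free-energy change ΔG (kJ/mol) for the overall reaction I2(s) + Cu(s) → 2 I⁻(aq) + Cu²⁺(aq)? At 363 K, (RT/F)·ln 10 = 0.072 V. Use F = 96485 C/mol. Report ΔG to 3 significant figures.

−52.8 kJ/mol

The standard cell potential is +0.55 − (+0.34) = +0.21 V, with n = 2 electrons in the balanced equation.
The reaction quotient is [I⁻(aq)]^2·[Cu²⁺(aq)] = 0.0171; by Nernst, E = +0.21 − (0.072/2)(−1.767) = +0.2736 V.
Finally ΔG = −nFE = −(2)(96485 C/mol)(+0.2736 V) = −52.8 kJ/mol.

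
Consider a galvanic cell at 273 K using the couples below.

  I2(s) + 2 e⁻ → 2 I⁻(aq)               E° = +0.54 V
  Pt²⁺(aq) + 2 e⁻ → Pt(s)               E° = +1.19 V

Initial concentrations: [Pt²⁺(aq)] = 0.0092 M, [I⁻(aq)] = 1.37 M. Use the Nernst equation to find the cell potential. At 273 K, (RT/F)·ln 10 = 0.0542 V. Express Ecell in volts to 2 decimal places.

The Pt²⁺/Pt couple has the more positive E°, so it is the cathode; I₂/I⁻ is the anode.
E°cell = +1.19 − (+0.54) = +0.65 V, with n = 2 electrons transferred.
For the overall reaction Pt²⁺(aq) + 2 I⁻(aq) → Pt(s) + I2(s), Q = 1 / ([Pt²⁺(aq)]·[I⁻(aq)]^2) = 57.9, giving log Q = 1.763.
Applying E = E° − (RT ln10/nF)·log Q gives +0.65 − (0.0542/2)(1.763) = +0.60 V.

+0.60 V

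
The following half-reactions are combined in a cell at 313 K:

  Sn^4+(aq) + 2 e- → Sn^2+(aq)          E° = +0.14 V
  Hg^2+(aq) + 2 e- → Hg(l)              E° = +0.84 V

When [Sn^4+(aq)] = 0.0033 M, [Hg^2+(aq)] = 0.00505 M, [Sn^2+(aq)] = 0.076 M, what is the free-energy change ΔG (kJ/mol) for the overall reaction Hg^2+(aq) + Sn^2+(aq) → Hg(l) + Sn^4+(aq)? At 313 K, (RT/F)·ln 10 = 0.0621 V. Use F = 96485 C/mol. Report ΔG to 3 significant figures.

−129 kJ/mol

E°cell = +0.84 − (+0.14) = +0.70 V; the balanced reaction transfers n = 2 electrons.
Here Q = [Sn^4+(aq)] / ([Hg^2+(aq)]·[Sn^2+(aq)]) = 8.6 (log Q = 0.934), giving E = +0.70 − (0.0621/2)·(0.934) = +0.6710 V.
ΔG = −nFE = −(2)(96485)(+0.6710) J/mol = −129 kJ/mol.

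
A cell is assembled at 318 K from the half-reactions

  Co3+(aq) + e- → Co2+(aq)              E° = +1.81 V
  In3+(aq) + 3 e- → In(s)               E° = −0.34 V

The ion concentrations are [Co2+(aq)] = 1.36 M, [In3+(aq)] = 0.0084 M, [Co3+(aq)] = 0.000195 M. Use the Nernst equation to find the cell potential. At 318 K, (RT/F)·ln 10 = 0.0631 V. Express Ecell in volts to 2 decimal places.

+1.95 V

The Co³⁺/Co²⁺ couple has the more positive E°, so it is the cathode; In³⁺/In is the anode.
The standard potential is +1.81 − (−0.34) = +2.15 V and the balanced reaction transfers n = 3 electrons.
Balancing gives 3 Co3+(aq) + In(s) → 3 Co2+(aq) + In3+(aq); hence Q = ([Co2+(aq)]^3·[In3+(aq)]) / [Co3+(aq)]^3 = 2.85×10^9 (log Q = 9.455).
Applying E = E° − (RT ln10/nF)·log Q gives +2.15 − (0.0631/3)(9.455) = +1.95 V.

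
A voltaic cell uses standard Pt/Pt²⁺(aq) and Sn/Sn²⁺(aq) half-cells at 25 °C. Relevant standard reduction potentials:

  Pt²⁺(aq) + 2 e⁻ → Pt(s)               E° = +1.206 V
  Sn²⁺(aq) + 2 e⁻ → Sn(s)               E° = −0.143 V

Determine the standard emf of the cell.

+1.349 V

Of the two couples in this cell, the one with the more positive reduction potential is reduced at the cathode: here that is Pt²⁺/Pt (+1.206 V); Sn²⁺/Sn (−0.143 V) is the anode.
E°cell = E°(cathode) − E°(anode) = +1.206 − (−0.143) = +1.349 V.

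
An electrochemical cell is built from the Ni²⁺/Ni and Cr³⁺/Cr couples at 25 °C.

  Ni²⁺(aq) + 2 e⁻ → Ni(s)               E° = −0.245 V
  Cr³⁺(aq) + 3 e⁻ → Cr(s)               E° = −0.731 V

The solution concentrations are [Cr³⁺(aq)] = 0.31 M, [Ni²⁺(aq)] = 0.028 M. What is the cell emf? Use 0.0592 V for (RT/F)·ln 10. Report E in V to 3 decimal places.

+0.450 V

Ni²⁺/Ni is reduced (cathode, E° = −0.245 V) and Cr³⁺/Cr is oxidized (anode).
The standard potential is −0.245 − (−0.731) = +0.486 V and the balanced reaction transfers n = 6 electrons.
Balancing gives 3 Ni²⁺(aq) + 2 Cr(s) → 3 Ni(s) + 2 Cr³⁺(aq); hence Q = [Cr³⁺(aq)]^2 / [Ni²⁺(aq)]^3 = 4.38×10^3 (log Q = 3.641).
E = E° − (0.0592/n)·log Q = +0.486 − (0.0592/6)(3.641) = +0.450 V.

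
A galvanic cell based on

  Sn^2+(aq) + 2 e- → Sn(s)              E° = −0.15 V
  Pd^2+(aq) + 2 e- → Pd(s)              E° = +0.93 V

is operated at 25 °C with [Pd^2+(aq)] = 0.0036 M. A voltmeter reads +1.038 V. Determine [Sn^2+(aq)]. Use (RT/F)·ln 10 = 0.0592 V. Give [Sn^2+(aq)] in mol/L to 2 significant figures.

With Pd²⁺/Pd at the cathode and Sn²⁺/Sn at the anode, E°cell = +0.93 − (−0.15) = +1.08 V (n = 2).
Since E = E° − (0.0592/n)·log Q, log Q = n(E° − E)/0.0592 = 1.419.
The balanced reaction is Pd^2+(aq) + Sn(s) → Pd(s) + Sn^2+(aq), so Q = [Sn^2+(aq)] / [Pd^2+(aq)].
Substituting the known concentrations and solving, log [Sn^2+(aq)] = −1.025 and [Sn^2+(aq)] = 0.094 M.

0.094 M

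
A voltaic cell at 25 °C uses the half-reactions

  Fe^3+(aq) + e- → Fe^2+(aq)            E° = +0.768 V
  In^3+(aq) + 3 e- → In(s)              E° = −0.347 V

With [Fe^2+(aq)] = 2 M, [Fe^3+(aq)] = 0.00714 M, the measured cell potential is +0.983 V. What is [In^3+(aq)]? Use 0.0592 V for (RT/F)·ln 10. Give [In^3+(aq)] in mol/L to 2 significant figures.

0.22 M

With Fe³⁺/Fe²⁺ at the cathode and In³⁺/In at the anode, E°cell = +0.768 − (−0.347) = +1.115 V (n = 3).
Since E = E° − (0.0592/n)·log Q, log Q = n(E° − E)/0.0592 = 6.689.
For 3 Fe^3+(aq) + In(s) → 3 Fe^2+(aq) + In^3+(aq), the reaction quotient is Q = ([Fe^2+(aq)]^3·[In^3+(aq)]) / [Fe^3+(aq)]^3.
Isolating [In^3+(aq)] in Q = 10^{6.689} yields log [In^3+(aq)] = −0.653, i.e. 0.22 M.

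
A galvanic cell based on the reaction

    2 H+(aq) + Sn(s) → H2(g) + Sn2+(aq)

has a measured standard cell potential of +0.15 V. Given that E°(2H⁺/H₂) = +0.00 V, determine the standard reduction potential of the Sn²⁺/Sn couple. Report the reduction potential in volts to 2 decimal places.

In the reaction as written the 2H⁺/H₂ couple is reduced (cathode) and Sn²⁺/Sn is oxidized (anode), so E°cell = E°(2H⁺/H₂) − E°(Sn²⁺/Sn).
E°(Sn²⁺/Sn) = E°(cathode) − E°cell = +0.00 − (+0.15) = −0.15 V.

−0.15 V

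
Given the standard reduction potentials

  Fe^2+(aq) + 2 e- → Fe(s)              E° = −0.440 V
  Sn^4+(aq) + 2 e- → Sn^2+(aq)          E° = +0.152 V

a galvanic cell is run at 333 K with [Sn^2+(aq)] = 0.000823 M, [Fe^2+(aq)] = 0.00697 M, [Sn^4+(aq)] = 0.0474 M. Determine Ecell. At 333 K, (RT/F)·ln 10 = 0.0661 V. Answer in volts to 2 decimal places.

+0.72 V

The Sn⁴⁺/Sn²⁺ couple has the more positive E°, so it is the cathode; Fe²⁺/Fe is the anode.
E°cell = +0.152 − (−0.440) = +0.592 V, with n = 2 electrons transferred.
The balanced reaction is Sn^4+(aq) + Fe(s) → Sn^2+(aq) + Fe^2+(aq), so Q = ([Sn^2+(aq)]·[Fe^2+(aq)]) / [Sn^4+(aq)] = 0.000121 and log Q = −3.917.
Applying E = E° − (RT ln10/nF)·log Q gives +0.592 − (0.0661/2)(−3.917) = +0.72 V.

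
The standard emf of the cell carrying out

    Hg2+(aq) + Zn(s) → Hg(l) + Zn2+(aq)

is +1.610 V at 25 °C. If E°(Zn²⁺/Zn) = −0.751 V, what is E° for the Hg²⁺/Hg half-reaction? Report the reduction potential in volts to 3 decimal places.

+0.859 V

In the reaction as written the Hg²⁺/Hg couple is reduced (cathode) and Zn²⁺/Zn is oxidized (anode), so E°cell = E°(Hg²⁺/Hg) − E°(Zn²⁺/Zn).
E°(Hg²⁺/Hg) = E°cell + E°(anode) = +1.610 + (−0.751) = +0.859 V.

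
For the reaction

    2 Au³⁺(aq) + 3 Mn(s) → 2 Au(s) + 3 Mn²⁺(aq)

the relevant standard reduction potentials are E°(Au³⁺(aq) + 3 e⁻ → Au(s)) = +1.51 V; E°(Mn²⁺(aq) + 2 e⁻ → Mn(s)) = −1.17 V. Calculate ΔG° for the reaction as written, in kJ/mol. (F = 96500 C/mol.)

In the reaction as written Au³⁺(aq) is reduced, so the Au³⁺/Au couple is the cathode and Mn²⁺/Mn is the anode.
E°cell = +1.51 − (−1.17) = +2.68 V; balancing electrons gives n = 6.
ΔG° = −nFE°cell = −(6)(96500)(+2.68) J/mol = −1552 kJ/mol.

−1552 kJ/mol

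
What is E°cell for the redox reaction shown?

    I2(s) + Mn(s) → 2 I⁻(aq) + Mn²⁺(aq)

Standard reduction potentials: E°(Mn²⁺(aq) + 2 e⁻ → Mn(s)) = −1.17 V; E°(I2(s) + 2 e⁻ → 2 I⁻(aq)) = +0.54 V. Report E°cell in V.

+1.71 V

In the reaction as written, I2(s) is reduced (cathode) and Mn²⁺(aq) is produced by oxidation at the anode.
E°cell = E°(cathode) − E°(anode) = +0.54 − (−1.17) = +1.71 V.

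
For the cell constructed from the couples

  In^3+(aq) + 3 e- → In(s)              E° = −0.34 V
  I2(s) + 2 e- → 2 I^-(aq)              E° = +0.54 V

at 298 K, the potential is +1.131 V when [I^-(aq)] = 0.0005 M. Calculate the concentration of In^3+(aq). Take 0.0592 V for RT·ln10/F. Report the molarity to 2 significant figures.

With I₂/I⁻ at the cathode and In³⁺/In at the anode, E°cell = +0.54 − (−0.34) = +0.88 V (n = 6).
From the Nernst equation, log Q = n(E° − E)/0.0592 = 6·(+0.88 − (+1.131))/0.0592 = −25.439.
The balanced reaction is 3 I2(s) + 2 In(s) → 6 I^-(aq) + 2 In^3+(aq), so Q = [I^-(aq)]^6·[In^3+(aq)]^2.
Solving for the unknown gives log [In^3+(aq)] = −2.816, so [In^3+(aq)] ≈ 0.0015 M.

0.0015 M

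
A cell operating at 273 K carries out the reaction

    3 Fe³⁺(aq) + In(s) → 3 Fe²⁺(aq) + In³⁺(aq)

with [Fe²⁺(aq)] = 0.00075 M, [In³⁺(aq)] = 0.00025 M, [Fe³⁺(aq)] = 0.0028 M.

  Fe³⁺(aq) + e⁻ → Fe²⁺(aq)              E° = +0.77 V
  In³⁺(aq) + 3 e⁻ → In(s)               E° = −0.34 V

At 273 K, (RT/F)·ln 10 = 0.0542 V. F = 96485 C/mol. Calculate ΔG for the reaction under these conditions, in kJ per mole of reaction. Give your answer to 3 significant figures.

With Fe³⁺/Fe²⁺ reduced at the cathode, E°cell = +0.77 − (−0.34) = +1.11 V and n = 3.
Q = ([Fe²⁺(aq)]^3·[In³⁺(aq)]) / [Fe³⁺(aq)]^3 = 4.8×10^−6, so log Q = −5.318 and E = +1.11 − (0.0542/3)(−5.318) = +1.2061 V.
Then ΔG = −nFE = −3 × 96485 × +1.2061 J/mol = −349 kJ/mol.

−349 kJ/mol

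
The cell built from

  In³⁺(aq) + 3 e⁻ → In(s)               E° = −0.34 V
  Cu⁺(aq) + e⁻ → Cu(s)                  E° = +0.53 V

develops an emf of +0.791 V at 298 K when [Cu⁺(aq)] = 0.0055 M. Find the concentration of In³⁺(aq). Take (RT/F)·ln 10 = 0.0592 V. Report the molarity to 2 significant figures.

Cu⁺/Cu is the cathode (higher E°); E°cell = +0.53 − (−0.34) = +0.87 V with n = 3.
Rearranging E = E° − (0.0592/n)·log Q gives log Q = 3(+0.87 − (+0.791))/0.0592 = 4.003.
Balancing electrons gives 3 Cu⁺(aq) + In(s) → 3 Cu(s) + In³⁺(aq); thus Q = [In³⁺(aq)] / [Cu⁺(aq)]^3.
Isolating [In³⁺(aq)] in Q = 10^{4.003} yields log [In³⁺(aq)] = −2.776, i.e. 0.0017 M.

0.0017 M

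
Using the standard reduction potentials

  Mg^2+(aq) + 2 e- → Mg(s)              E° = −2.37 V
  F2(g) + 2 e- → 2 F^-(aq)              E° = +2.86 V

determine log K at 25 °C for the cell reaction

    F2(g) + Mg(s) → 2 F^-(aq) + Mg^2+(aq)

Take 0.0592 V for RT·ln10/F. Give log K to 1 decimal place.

The F₂/F⁻ couple is reduced (cathode); E°cell = +2.86 − (−2.37) = +5.23 V with n = 2.
At equilibrium E = 0, so log K = nE°cell / 0.0592 = (2)(+5.23) / 0.0592 = 176.7.

log K = 176.7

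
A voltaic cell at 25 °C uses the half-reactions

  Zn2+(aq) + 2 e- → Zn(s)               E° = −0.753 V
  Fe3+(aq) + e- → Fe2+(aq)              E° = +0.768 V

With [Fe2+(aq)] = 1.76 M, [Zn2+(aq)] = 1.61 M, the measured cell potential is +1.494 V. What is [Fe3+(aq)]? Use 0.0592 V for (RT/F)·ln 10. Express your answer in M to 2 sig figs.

With Fe³⁺/Fe²⁺ at the cathode and Zn²⁺/Zn at the anode, E°cell = +0.768 − (−0.753) = +1.521 V (n = 2).
From the Nernst equation, log Q = n(E° − E)/0.0592 = 2·(+1.521 − (+1.494))/0.0592 = 0.912.
For 2 Fe3+(aq) + Zn(s) → 2 Fe2+(aq) + Zn2+(aq), the reaction quotient is Q = ([Fe2+(aq)]^2·[Zn2+(aq)]) / [Fe3+(aq)]^2.
Substituting the known concentrations and solving, log [Fe3+(aq)] = −0.107 and [Fe3+(aq)] = 0.78 M.

0.78 M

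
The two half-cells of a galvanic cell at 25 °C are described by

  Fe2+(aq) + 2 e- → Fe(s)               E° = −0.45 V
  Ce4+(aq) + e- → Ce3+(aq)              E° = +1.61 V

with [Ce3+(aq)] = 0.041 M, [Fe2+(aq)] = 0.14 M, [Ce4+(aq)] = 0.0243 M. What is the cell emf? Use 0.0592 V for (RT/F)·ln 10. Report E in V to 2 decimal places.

+2.07 V

The Ce⁴⁺/Ce³⁺ couple has the more positive E°, so it is the cathode; Fe²⁺/Fe is the anode.
E°cell = +1.61 − (−0.45) = +2.06 V, with n = 2 electrons transferred.
For the overall reaction 2 Ce4+(aq) + Fe(s) → 2 Ce3+(aq) + Fe2+(aq), Q = ([Ce3+(aq)]^2·[Fe2+(aq)]) / [Ce4+(aq)]^2 = 0.399, giving log Q = −0.400.
Applying E = E° − (RT ln10/nF)·log Q gives +2.06 − (0.0592/2)(−0.400) = +2.07 V.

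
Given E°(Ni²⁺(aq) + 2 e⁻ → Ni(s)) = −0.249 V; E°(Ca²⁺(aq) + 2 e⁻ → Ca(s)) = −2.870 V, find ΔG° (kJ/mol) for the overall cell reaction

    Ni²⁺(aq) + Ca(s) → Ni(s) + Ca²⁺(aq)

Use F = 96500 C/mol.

−506 kJ/mol

In the reaction as written Ni²⁺(aq) is reduced, so the Ni²⁺/Ni couple is the cathode and Ca²⁺/Ca is the anode.
E°cell = −0.249 − (−2.870) = +2.621 V; balancing electrons gives n = 2.
ΔG° = −nFE°cell = −(2)(96500)(+2.621) J/mol = −506 kJ/mol.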